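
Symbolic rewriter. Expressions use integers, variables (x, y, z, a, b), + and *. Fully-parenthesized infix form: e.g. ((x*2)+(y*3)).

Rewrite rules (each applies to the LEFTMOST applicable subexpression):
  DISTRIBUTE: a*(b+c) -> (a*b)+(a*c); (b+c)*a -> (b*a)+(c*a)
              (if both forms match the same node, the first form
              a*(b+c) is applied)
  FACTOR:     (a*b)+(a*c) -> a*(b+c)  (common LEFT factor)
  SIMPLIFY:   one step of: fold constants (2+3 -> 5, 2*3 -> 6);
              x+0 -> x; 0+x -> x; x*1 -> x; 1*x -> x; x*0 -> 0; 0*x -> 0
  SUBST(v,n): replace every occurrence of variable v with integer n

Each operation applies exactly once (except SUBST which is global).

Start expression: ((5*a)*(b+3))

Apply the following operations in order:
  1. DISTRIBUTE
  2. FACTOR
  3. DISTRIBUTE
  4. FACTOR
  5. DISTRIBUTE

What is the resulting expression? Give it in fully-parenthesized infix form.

Start: ((5*a)*(b+3))
Apply DISTRIBUTE at root (target: ((5*a)*(b+3))): ((5*a)*(b+3)) -> (((5*a)*b)+((5*a)*3))
Apply FACTOR at root (target: (((5*a)*b)+((5*a)*3))): (((5*a)*b)+((5*a)*3)) -> ((5*a)*(b+3))
Apply DISTRIBUTE at root (target: ((5*a)*(b+3))): ((5*a)*(b+3)) -> (((5*a)*b)+((5*a)*3))
Apply FACTOR at root (target: (((5*a)*b)+((5*a)*3))): (((5*a)*b)+((5*a)*3)) -> ((5*a)*(b+3))
Apply DISTRIBUTE at root (target: ((5*a)*(b+3))): ((5*a)*(b+3)) -> (((5*a)*b)+((5*a)*3))

Answer: (((5*a)*b)+((5*a)*3))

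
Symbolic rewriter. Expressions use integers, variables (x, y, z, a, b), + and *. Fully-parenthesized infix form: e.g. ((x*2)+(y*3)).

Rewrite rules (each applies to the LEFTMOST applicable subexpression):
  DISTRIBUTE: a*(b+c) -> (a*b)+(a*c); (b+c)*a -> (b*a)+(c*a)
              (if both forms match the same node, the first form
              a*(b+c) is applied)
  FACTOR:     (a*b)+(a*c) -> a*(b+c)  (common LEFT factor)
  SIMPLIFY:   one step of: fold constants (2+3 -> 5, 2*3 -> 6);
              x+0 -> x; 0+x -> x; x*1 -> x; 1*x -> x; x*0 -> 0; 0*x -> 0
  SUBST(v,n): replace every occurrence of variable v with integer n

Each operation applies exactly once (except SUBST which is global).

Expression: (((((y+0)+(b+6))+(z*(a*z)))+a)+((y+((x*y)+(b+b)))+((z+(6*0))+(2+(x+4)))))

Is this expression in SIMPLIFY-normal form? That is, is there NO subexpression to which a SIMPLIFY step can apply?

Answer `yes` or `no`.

Answer: no

Derivation:
Expression: (((((y+0)+(b+6))+(z*(a*z)))+a)+((y+((x*y)+(b+b)))+((z+(6*0))+(2+(x+4)))))
Scanning for simplifiable subexpressions (pre-order)...
  at root: (((((y+0)+(b+6))+(z*(a*z)))+a)+((y+((x*y)+(b+b)))+((z+(6*0))+(2+(x+4))))) (not simplifiable)
  at L: ((((y+0)+(b+6))+(z*(a*z)))+a) (not simplifiable)
  at LL: (((y+0)+(b+6))+(z*(a*z))) (not simplifiable)
  at LLL: ((y+0)+(b+6)) (not simplifiable)
  at LLLL: (y+0) (SIMPLIFIABLE)
  at LLLR: (b+6) (not simplifiable)
  at LLR: (z*(a*z)) (not simplifiable)
  at LLRR: (a*z) (not simplifiable)
  at R: ((y+((x*y)+(b+b)))+((z+(6*0))+(2+(x+4)))) (not simplifiable)
  at RL: (y+((x*y)+(b+b))) (not simplifiable)
  at RLR: ((x*y)+(b+b)) (not simplifiable)
  at RLRL: (x*y) (not simplifiable)
  at RLRR: (b+b) (not simplifiable)
  at RR: ((z+(6*0))+(2+(x+4))) (not simplifiable)
  at RRL: (z+(6*0)) (not simplifiable)
  at RRLR: (6*0) (SIMPLIFIABLE)
  at RRR: (2+(x+4)) (not simplifiable)
  at RRRR: (x+4) (not simplifiable)
Found simplifiable subexpr at path LLLL: (y+0)
One SIMPLIFY step would give: ((((y+(b+6))+(z*(a*z)))+a)+((y+((x*y)+(b+b)))+((z+(6*0))+(2+(x+4)))))
-> NOT in normal form.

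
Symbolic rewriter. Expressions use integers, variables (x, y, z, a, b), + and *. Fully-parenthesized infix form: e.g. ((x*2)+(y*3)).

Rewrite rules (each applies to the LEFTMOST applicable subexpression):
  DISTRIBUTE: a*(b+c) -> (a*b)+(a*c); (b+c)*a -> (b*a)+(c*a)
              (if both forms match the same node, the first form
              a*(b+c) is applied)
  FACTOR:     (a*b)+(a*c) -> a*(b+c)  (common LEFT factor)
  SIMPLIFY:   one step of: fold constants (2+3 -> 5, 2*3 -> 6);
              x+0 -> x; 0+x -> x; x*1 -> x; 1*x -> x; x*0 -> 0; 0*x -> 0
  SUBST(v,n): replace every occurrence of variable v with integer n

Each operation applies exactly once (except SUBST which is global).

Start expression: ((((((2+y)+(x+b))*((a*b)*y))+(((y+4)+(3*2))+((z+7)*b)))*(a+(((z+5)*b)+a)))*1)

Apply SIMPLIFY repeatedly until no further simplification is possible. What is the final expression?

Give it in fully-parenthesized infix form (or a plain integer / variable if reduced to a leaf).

Start: ((((((2+y)+(x+b))*((a*b)*y))+(((y+4)+(3*2))+((z+7)*b)))*(a+(((z+5)*b)+a)))*1)
Step 1: at root: ((((((2+y)+(x+b))*((a*b)*y))+(((y+4)+(3*2))+((z+7)*b)))*(a+(((z+5)*b)+a)))*1) -> (((((2+y)+(x+b))*((a*b)*y))+(((y+4)+(3*2))+((z+7)*b)))*(a+(((z+5)*b)+a))); overall: ((((((2+y)+(x+b))*((a*b)*y))+(((y+4)+(3*2))+((z+7)*b)))*(a+(((z+5)*b)+a)))*1) -> (((((2+y)+(x+b))*((a*b)*y))+(((y+4)+(3*2))+((z+7)*b)))*(a+(((z+5)*b)+a)))
Step 2: at LRLR: (3*2) -> 6; overall: (((((2+y)+(x+b))*((a*b)*y))+(((y+4)+(3*2))+((z+7)*b)))*(a+(((z+5)*b)+a))) -> (((((2+y)+(x+b))*((a*b)*y))+(((y+4)+6)+((z+7)*b)))*(a+(((z+5)*b)+a)))
Fixed point: (((((2+y)+(x+b))*((a*b)*y))+(((y+4)+6)+((z+7)*b)))*(a+(((z+5)*b)+a)))

Answer: (((((2+y)+(x+b))*((a*b)*y))+(((y+4)+6)+((z+7)*b)))*(a+(((z+5)*b)+a)))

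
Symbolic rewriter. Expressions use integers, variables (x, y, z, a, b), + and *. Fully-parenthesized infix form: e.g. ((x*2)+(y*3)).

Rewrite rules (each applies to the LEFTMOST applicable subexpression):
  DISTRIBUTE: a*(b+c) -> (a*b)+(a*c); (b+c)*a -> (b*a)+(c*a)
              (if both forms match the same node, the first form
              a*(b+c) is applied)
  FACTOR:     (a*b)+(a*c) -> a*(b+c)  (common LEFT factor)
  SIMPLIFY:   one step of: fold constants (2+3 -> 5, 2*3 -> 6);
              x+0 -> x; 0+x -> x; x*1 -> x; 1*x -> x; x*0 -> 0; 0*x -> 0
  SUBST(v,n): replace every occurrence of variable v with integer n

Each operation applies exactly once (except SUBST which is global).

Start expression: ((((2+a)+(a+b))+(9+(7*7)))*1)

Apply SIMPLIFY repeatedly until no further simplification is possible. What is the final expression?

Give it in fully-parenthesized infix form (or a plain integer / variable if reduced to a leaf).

Answer: (((2+a)+(a+b))+58)

Derivation:
Start: ((((2+a)+(a+b))+(9+(7*7)))*1)
Step 1: at root: ((((2+a)+(a+b))+(9+(7*7)))*1) -> (((2+a)+(a+b))+(9+(7*7))); overall: ((((2+a)+(a+b))+(9+(7*7)))*1) -> (((2+a)+(a+b))+(9+(7*7)))
Step 2: at RR: (7*7) -> 49; overall: (((2+a)+(a+b))+(9+(7*7))) -> (((2+a)+(a+b))+(9+49))
Step 3: at R: (9+49) -> 58; overall: (((2+a)+(a+b))+(9+49)) -> (((2+a)+(a+b))+58)
Fixed point: (((2+a)+(a+b))+58)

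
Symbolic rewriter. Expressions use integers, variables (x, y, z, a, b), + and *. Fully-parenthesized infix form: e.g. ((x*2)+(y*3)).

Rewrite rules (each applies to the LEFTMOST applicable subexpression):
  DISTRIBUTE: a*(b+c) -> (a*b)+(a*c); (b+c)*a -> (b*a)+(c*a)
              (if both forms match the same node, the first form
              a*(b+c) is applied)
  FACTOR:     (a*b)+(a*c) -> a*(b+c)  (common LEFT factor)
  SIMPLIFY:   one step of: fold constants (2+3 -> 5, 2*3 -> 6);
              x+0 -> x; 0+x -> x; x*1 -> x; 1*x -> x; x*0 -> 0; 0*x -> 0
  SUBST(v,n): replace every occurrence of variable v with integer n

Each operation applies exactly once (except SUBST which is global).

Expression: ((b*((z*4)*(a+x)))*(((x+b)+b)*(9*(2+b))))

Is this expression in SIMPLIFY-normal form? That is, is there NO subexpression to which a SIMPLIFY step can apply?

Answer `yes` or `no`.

Expression: ((b*((z*4)*(a+x)))*(((x+b)+b)*(9*(2+b))))
Scanning for simplifiable subexpressions (pre-order)...
  at root: ((b*((z*4)*(a+x)))*(((x+b)+b)*(9*(2+b)))) (not simplifiable)
  at L: (b*((z*4)*(a+x))) (not simplifiable)
  at LR: ((z*4)*(a+x)) (not simplifiable)
  at LRL: (z*4) (not simplifiable)
  at LRR: (a+x) (not simplifiable)
  at R: (((x+b)+b)*(9*(2+b))) (not simplifiable)
  at RL: ((x+b)+b) (not simplifiable)
  at RLL: (x+b) (not simplifiable)
  at RR: (9*(2+b)) (not simplifiable)
  at RRR: (2+b) (not simplifiable)
Result: no simplifiable subexpression found -> normal form.

Answer: yes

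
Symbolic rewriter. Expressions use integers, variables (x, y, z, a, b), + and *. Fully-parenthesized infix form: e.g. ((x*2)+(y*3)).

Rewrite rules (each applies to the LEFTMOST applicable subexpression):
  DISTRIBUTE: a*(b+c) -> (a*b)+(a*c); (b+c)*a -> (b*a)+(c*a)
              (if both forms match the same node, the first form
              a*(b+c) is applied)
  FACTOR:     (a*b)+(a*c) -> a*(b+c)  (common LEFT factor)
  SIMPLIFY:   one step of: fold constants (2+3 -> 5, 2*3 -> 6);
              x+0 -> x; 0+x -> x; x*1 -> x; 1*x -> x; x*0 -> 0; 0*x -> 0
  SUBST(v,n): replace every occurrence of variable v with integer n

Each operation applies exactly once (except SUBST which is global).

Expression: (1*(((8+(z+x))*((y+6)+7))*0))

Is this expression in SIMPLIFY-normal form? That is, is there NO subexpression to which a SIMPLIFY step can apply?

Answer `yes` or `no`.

Expression: (1*(((8+(z+x))*((y+6)+7))*0))
Scanning for simplifiable subexpressions (pre-order)...
  at root: (1*(((8+(z+x))*((y+6)+7))*0)) (SIMPLIFIABLE)
  at R: (((8+(z+x))*((y+6)+7))*0) (SIMPLIFIABLE)
  at RL: ((8+(z+x))*((y+6)+7)) (not simplifiable)
  at RLL: (8+(z+x)) (not simplifiable)
  at RLLR: (z+x) (not simplifiable)
  at RLR: ((y+6)+7) (not simplifiable)
  at RLRL: (y+6) (not simplifiable)
Found simplifiable subexpr at path root: (1*(((8+(z+x))*((y+6)+7))*0))
One SIMPLIFY step would give: (((8+(z+x))*((y+6)+7))*0)
-> NOT in normal form.

Answer: no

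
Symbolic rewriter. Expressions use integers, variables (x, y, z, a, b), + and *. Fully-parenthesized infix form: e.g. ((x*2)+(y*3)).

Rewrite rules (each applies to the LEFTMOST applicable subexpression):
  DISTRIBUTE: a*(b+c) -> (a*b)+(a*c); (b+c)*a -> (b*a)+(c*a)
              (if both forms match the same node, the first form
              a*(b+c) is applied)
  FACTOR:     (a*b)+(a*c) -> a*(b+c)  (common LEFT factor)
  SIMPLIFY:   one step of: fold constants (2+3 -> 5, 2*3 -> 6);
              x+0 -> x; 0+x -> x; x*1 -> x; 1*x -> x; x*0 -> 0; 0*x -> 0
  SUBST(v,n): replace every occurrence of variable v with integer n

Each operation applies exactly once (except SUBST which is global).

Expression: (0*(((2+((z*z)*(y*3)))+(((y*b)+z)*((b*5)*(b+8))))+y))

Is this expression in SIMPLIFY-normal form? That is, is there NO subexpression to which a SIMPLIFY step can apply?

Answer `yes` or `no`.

Expression: (0*(((2+((z*z)*(y*3)))+(((y*b)+z)*((b*5)*(b+8))))+y))
Scanning for simplifiable subexpressions (pre-order)...
  at root: (0*(((2+((z*z)*(y*3)))+(((y*b)+z)*((b*5)*(b+8))))+y)) (SIMPLIFIABLE)
  at R: (((2+((z*z)*(y*3)))+(((y*b)+z)*((b*5)*(b+8))))+y) (not simplifiable)
  at RL: ((2+((z*z)*(y*3)))+(((y*b)+z)*((b*5)*(b+8)))) (not simplifiable)
  at RLL: (2+((z*z)*(y*3))) (not simplifiable)
  at RLLR: ((z*z)*(y*3)) (not simplifiable)
  at RLLRL: (z*z) (not simplifiable)
  at RLLRR: (y*3) (not simplifiable)
  at RLR: (((y*b)+z)*((b*5)*(b+8))) (not simplifiable)
  at RLRL: ((y*b)+z) (not simplifiable)
  at RLRLL: (y*b) (not simplifiable)
  at RLRR: ((b*5)*(b+8)) (not simplifiable)
  at RLRRL: (b*5) (not simplifiable)
  at RLRRR: (b+8) (not simplifiable)
Found simplifiable subexpr at path root: (0*(((2+((z*z)*(y*3)))+(((y*b)+z)*((b*5)*(b+8))))+y))
One SIMPLIFY step would give: 0
-> NOT in normal form.

Answer: no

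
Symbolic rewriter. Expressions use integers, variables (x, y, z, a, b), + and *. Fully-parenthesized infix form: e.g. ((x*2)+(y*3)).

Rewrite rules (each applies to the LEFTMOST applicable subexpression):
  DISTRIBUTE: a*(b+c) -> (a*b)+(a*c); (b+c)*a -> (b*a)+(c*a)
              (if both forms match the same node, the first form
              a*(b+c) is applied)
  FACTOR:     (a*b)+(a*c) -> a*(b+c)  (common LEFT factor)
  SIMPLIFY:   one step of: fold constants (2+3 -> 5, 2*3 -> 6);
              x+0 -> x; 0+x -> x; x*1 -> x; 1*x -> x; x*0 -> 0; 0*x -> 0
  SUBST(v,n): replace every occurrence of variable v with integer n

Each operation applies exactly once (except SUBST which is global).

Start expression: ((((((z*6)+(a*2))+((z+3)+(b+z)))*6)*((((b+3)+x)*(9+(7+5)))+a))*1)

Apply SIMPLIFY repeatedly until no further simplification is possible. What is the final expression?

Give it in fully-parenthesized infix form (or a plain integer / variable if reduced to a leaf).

Start: ((((((z*6)+(a*2))+((z+3)+(b+z)))*6)*((((b+3)+x)*(9+(7+5)))+a))*1)
Step 1: at root: ((((((z*6)+(a*2))+((z+3)+(b+z)))*6)*((((b+3)+x)*(9+(7+5)))+a))*1) -> (((((z*6)+(a*2))+((z+3)+(b+z)))*6)*((((b+3)+x)*(9+(7+5)))+a)); overall: ((((((z*6)+(a*2))+((z+3)+(b+z)))*6)*((((b+3)+x)*(9+(7+5)))+a))*1) -> (((((z*6)+(a*2))+((z+3)+(b+z)))*6)*((((b+3)+x)*(9+(7+5)))+a))
Step 2: at RLRR: (7+5) -> 12; overall: (((((z*6)+(a*2))+((z+3)+(b+z)))*6)*((((b+3)+x)*(9+(7+5)))+a)) -> (((((z*6)+(a*2))+((z+3)+(b+z)))*6)*((((b+3)+x)*(9+12))+a))
Step 3: at RLR: (9+12) -> 21; overall: (((((z*6)+(a*2))+((z+3)+(b+z)))*6)*((((b+3)+x)*(9+12))+a)) -> (((((z*6)+(a*2))+((z+3)+(b+z)))*6)*((((b+3)+x)*21)+a))
Fixed point: (((((z*6)+(a*2))+((z+3)+(b+z)))*6)*((((b+3)+x)*21)+a))

Answer: (((((z*6)+(a*2))+((z+3)+(b+z)))*6)*((((b+3)+x)*21)+a))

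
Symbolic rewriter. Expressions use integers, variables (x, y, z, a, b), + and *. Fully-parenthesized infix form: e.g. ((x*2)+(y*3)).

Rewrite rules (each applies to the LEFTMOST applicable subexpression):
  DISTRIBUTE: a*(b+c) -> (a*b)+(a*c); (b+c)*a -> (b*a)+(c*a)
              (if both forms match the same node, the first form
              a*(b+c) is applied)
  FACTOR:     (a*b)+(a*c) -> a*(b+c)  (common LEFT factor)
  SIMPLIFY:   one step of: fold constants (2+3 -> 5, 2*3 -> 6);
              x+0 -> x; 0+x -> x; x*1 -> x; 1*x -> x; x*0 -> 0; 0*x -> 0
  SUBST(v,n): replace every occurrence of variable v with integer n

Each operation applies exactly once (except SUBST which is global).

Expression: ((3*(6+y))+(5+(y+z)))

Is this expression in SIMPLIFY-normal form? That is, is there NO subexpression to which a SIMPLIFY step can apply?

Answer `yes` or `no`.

Expression: ((3*(6+y))+(5+(y+z)))
Scanning for simplifiable subexpressions (pre-order)...
  at root: ((3*(6+y))+(5+(y+z))) (not simplifiable)
  at L: (3*(6+y)) (not simplifiable)
  at LR: (6+y) (not simplifiable)
  at R: (5+(y+z)) (not simplifiable)
  at RR: (y+z) (not simplifiable)
Result: no simplifiable subexpression found -> normal form.

Answer: yes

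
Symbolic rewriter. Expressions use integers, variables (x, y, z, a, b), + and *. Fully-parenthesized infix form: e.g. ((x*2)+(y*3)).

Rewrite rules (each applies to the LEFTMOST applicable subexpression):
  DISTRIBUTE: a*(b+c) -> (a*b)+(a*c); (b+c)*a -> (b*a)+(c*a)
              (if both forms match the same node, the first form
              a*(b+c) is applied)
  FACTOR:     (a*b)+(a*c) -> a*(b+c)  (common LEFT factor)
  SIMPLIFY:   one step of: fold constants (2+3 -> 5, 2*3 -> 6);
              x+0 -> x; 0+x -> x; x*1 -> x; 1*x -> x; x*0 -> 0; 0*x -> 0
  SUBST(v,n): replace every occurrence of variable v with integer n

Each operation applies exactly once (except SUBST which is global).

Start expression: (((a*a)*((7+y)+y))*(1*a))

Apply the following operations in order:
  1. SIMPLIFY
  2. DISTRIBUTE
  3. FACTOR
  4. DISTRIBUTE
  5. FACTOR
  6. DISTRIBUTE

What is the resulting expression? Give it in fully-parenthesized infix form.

Answer: ((((a*a)*(7+y))+((a*a)*y))*a)

Derivation:
Start: (((a*a)*((7+y)+y))*(1*a))
Apply SIMPLIFY at R (target: (1*a)): (((a*a)*((7+y)+y))*(1*a)) -> (((a*a)*((7+y)+y))*a)
Apply DISTRIBUTE at L (target: ((a*a)*((7+y)+y))): (((a*a)*((7+y)+y))*a) -> ((((a*a)*(7+y))+((a*a)*y))*a)
Apply FACTOR at L (target: (((a*a)*(7+y))+((a*a)*y))): ((((a*a)*(7+y))+((a*a)*y))*a) -> (((a*a)*((7+y)+y))*a)
Apply DISTRIBUTE at L (target: ((a*a)*((7+y)+y))): (((a*a)*((7+y)+y))*a) -> ((((a*a)*(7+y))+((a*a)*y))*a)
Apply FACTOR at L (target: (((a*a)*(7+y))+((a*a)*y))): ((((a*a)*(7+y))+((a*a)*y))*a) -> (((a*a)*((7+y)+y))*a)
Apply DISTRIBUTE at L (target: ((a*a)*((7+y)+y))): (((a*a)*((7+y)+y))*a) -> ((((a*a)*(7+y))+((a*a)*y))*a)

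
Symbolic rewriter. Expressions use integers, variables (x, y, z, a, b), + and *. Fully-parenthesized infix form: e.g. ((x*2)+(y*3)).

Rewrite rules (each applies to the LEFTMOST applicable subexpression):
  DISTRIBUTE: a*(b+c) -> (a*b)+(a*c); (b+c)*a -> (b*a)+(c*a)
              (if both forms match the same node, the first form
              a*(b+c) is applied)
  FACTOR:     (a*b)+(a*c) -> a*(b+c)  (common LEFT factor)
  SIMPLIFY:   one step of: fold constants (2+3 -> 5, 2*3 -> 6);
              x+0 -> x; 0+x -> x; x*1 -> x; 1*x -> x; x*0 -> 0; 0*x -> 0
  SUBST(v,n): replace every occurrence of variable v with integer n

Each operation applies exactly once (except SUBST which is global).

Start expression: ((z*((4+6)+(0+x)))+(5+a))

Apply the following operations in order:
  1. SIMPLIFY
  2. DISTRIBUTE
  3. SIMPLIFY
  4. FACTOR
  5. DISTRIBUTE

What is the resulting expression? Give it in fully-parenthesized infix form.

Start: ((z*((4+6)+(0+x)))+(5+a))
Apply SIMPLIFY at LRL (target: (4+6)): ((z*((4+6)+(0+x)))+(5+a)) -> ((z*(10+(0+x)))+(5+a))
Apply DISTRIBUTE at L (target: (z*(10+(0+x)))): ((z*(10+(0+x)))+(5+a)) -> (((z*10)+(z*(0+x)))+(5+a))
Apply SIMPLIFY at LRR (target: (0+x)): (((z*10)+(z*(0+x)))+(5+a)) -> (((z*10)+(z*x))+(5+a))
Apply FACTOR at L (target: ((z*10)+(z*x))): (((z*10)+(z*x))+(5+a)) -> ((z*(10+x))+(5+a))
Apply DISTRIBUTE at L (target: (z*(10+x))): ((z*(10+x))+(5+a)) -> (((z*10)+(z*x))+(5+a))

Answer: (((z*10)+(z*x))+(5+a))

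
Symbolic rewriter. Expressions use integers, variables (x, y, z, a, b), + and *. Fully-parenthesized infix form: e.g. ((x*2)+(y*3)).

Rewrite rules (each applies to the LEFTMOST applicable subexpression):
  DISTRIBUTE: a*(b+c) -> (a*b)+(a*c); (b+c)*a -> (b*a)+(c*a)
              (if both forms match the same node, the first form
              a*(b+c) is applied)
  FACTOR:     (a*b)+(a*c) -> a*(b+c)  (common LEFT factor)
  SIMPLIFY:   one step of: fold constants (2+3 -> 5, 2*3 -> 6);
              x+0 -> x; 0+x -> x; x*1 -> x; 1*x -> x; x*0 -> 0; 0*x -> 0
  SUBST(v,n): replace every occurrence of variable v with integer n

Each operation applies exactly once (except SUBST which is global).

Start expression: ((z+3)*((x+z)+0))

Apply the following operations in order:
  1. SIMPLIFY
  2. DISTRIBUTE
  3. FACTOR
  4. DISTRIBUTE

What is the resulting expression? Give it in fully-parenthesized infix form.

Start: ((z+3)*((x+z)+0))
Apply SIMPLIFY at R (target: ((x+z)+0)): ((z+3)*((x+z)+0)) -> ((z+3)*(x+z))
Apply DISTRIBUTE at root (target: ((z+3)*(x+z))): ((z+3)*(x+z)) -> (((z+3)*x)+((z+3)*z))
Apply FACTOR at root (target: (((z+3)*x)+((z+3)*z))): (((z+3)*x)+((z+3)*z)) -> ((z+3)*(x+z))
Apply DISTRIBUTE at root (target: ((z+3)*(x+z))): ((z+3)*(x+z)) -> (((z+3)*x)+((z+3)*z))

Answer: (((z+3)*x)+((z+3)*z))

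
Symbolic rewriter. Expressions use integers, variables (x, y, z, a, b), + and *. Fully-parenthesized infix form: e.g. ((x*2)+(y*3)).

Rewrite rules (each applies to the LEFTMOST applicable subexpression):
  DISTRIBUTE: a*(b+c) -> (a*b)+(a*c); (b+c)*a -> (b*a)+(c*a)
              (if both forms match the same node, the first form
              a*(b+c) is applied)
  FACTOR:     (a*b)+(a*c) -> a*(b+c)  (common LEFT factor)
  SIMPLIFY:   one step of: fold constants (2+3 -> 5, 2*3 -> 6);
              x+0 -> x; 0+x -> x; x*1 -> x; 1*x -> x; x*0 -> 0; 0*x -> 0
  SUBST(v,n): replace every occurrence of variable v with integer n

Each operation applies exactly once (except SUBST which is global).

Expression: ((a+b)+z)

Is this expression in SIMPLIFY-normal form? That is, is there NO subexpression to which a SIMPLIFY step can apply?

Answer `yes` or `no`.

Answer: yes

Derivation:
Expression: ((a+b)+z)
Scanning for simplifiable subexpressions (pre-order)...
  at root: ((a+b)+z) (not simplifiable)
  at L: (a+b) (not simplifiable)
Result: no simplifiable subexpression found -> normal form.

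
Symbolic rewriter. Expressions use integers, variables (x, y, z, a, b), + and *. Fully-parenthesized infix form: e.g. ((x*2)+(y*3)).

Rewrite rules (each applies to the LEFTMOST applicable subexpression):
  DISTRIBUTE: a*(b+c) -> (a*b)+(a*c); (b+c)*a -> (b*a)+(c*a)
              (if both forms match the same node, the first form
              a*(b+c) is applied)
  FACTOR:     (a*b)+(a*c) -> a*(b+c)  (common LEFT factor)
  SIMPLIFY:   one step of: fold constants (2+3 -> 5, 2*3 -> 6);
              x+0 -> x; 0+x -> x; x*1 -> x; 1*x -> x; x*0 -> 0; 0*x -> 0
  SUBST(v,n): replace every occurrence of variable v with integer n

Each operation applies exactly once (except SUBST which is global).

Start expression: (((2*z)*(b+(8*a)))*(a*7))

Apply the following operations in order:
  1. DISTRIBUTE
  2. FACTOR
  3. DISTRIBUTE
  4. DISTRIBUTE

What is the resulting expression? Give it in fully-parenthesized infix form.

Answer: ((((2*z)*b)*(a*7))+(((2*z)*(8*a))*(a*7)))

Derivation:
Start: (((2*z)*(b+(8*a)))*(a*7))
Apply DISTRIBUTE at L (target: ((2*z)*(b+(8*a)))): (((2*z)*(b+(8*a)))*(a*7)) -> ((((2*z)*b)+((2*z)*(8*a)))*(a*7))
Apply FACTOR at L (target: (((2*z)*b)+((2*z)*(8*a)))): ((((2*z)*b)+((2*z)*(8*a)))*(a*7)) -> (((2*z)*(b+(8*a)))*(a*7))
Apply DISTRIBUTE at L (target: ((2*z)*(b+(8*a)))): (((2*z)*(b+(8*a)))*(a*7)) -> ((((2*z)*b)+((2*z)*(8*a)))*(a*7))
Apply DISTRIBUTE at root (target: ((((2*z)*b)+((2*z)*(8*a)))*(a*7))): ((((2*z)*b)+((2*z)*(8*a)))*(a*7)) -> ((((2*z)*b)*(a*7))+(((2*z)*(8*a))*(a*7)))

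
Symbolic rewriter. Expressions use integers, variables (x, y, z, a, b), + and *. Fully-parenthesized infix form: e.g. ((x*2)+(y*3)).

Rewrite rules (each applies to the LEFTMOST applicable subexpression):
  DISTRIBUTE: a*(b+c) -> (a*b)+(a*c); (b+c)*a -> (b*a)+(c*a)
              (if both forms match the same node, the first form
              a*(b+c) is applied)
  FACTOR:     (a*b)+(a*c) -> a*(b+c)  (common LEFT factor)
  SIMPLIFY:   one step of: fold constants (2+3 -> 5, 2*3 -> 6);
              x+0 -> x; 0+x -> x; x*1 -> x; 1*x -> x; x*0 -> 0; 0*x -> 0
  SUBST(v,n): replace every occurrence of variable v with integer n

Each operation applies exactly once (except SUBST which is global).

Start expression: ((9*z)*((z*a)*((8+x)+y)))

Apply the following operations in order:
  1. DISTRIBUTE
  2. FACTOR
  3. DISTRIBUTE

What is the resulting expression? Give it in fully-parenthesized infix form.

Answer: ((9*z)*(((z*a)*(8+x))+((z*a)*y)))

Derivation:
Start: ((9*z)*((z*a)*((8+x)+y)))
Apply DISTRIBUTE at R (target: ((z*a)*((8+x)+y))): ((9*z)*((z*a)*((8+x)+y))) -> ((9*z)*(((z*a)*(8+x))+((z*a)*y)))
Apply FACTOR at R (target: (((z*a)*(8+x))+((z*a)*y))): ((9*z)*(((z*a)*(8+x))+((z*a)*y))) -> ((9*z)*((z*a)*((8+x)+y)))
Apply DISTRIBUTE at R (target: ((z*a)*((8+x)+y))): ((9*z)*((z*a)*((8+x)+y))) -> ((9*z)*(((z*a)*(8+x))+((z*a)*y)))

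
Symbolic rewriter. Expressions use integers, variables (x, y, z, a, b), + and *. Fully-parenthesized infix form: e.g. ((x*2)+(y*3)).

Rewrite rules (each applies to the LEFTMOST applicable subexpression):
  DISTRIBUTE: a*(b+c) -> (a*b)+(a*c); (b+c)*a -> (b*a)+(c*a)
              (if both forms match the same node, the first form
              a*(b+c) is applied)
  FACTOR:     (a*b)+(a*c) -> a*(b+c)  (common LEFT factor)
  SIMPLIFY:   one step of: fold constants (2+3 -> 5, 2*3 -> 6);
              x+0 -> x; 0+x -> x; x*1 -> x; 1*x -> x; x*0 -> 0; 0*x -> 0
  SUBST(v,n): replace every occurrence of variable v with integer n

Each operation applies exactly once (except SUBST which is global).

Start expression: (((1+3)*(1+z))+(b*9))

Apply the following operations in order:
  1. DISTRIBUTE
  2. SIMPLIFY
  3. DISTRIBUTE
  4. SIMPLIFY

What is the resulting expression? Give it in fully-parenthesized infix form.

Start: (((1+3)*(1+z))+(b*9))
Apply DISTRIBUTE at L (target: ((1+3)*(1+z))): (((1+3)*(1+z))+(b*9)) -> ((((1+3)*1)+((1+3)*z))+(b*9))
Apply SIMPLIFY at LL (target: ((1+3)*1)): ((((1+3)*1)+((1+3)*z))+(b*9)) -> (((1+3)+((1+3)*z))+(b*9))
Apply DISTRIBUTE at LR (target: ((1+3)*z)): (((1+3)+((1+3)*z))+(b*9)) -> (((1+3)+((1*z)+(3*z)))+(b*9))
Apply SIMPLIFY at LL (target: (1+3)): (((1+3)+((1*z)+(3*z)))+(b*9)) -> ((4+((1*z)+(3*z)))+(b*9))

Answer: ((4+((1*z)+(3*z)))+(b*9))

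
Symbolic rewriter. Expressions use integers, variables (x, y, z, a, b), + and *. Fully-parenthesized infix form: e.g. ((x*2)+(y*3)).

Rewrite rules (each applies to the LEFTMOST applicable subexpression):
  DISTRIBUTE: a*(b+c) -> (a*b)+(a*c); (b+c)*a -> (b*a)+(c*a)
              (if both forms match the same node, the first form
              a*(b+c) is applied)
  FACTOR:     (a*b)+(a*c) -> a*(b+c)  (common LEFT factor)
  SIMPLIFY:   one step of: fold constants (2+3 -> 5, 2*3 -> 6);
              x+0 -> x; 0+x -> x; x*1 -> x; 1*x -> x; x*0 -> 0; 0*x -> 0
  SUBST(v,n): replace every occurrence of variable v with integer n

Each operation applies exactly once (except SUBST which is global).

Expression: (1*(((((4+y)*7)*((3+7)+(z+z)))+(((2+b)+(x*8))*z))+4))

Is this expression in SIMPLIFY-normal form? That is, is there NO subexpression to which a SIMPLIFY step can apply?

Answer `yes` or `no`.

Answer: no

Derivation:
Expression: (1*(((((4+y)*7)*((3+7)+(z+z)))+(((2+b)+(x*8))*z))+4))
Scanning for simplifiable subexpressions (pre-order)...
  at root: (1*(((((4+y)*7)*((3+7)+(z+z)))+(((2+b)+(x*8))*z))+4)) (SIMPLIFIABLE)
  at R: (((((4+y)*7)*((3+7)+(z+z)))+(((2+b)+(x*8))*z))+4) (not simplifiable)
  at RL: ((((4+y)*7)*((3+7)+(z+z)))+(((2+b)+(x*8))*z)) (not simplifiable)
  at RLL: (((4+y)*7)*((3+7)+(z+z))) (not simplifiable)
  at RLLL: ((4+y)*7) (not simplifiable)
  at RLLLL: (4+y) (not simplifiable)
  at RLLR: ((3+7)+(z+z)) (not simplifiable)
  at RLLRL: (3+7) (SIMPLIFIABLE)
  at RLLRR: (z+z) (not simplifiable)
  at RLR: (((2+b)+(x*8))*z) (not simplifiable)
  at RLRL: ((2+b)+(x*8)) (not simplifiable)
  at RLRLL: (2+b) (not simplifiable)
  at RLRLR: (x*8) (not simplifiable)
Found simplifiable subexpr at path root: (1*(((((4+y)*7)*((3+7)+(z+z)))+(((2+b)+(x*8))*z))+4))
One SIMPLIFY step would give: (((((4+y)*7)*((3+7)+(z+z)))+(((2+b)+(x*8))*z))+4)
-> NOT in normal form.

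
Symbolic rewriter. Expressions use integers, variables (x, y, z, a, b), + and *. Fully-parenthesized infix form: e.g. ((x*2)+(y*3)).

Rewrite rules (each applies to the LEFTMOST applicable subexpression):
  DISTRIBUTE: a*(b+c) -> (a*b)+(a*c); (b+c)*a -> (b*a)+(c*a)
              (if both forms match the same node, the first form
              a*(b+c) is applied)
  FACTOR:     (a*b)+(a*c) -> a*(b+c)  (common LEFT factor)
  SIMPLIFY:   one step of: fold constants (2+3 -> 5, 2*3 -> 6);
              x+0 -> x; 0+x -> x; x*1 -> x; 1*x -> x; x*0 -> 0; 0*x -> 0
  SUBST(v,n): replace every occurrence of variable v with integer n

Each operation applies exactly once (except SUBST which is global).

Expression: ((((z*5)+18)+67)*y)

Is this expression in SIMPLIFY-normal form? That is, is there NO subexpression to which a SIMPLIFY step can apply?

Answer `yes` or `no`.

Expression: ((((z*5)+18)+67)*y)
Scanning for simplifiable subexpressions (pre-order)...
  at root: ((((z*5)+18)+67)*y) (not simplifiable)
  at L: (((z*5)+18)+67) (not simplifiable)
  at LL: ((z*5)+18) (not simplifiable)
  at LLL: (z*5) (not simplifiable)
Result: no simplifiable subexpression found -> normal form.

Answer: yes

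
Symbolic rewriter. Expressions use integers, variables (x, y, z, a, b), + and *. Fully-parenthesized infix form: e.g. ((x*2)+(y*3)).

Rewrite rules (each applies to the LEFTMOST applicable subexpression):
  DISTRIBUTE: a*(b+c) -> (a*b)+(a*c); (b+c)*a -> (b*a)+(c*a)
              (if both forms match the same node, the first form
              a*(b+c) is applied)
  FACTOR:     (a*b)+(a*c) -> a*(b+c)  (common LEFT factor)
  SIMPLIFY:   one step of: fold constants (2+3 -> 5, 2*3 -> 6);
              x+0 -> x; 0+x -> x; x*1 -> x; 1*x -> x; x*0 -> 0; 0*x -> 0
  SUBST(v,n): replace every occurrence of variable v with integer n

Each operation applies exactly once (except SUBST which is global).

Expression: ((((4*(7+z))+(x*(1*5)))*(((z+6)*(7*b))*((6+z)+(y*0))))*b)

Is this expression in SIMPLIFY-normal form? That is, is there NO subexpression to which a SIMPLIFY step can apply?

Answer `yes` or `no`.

Answer: no

Derivation:
Expression: ((((4*(7+z))+(x*(1*5)))*(((z+6)*(7*b))*((6+z)+(y*0))))*b)
Scanning for simplifiable subexpressions (pre-order)...
  at root: ((((4*(7+z))+(x*(1*5)))*(((z+6)*(7*b))*((6+z)+(y*0))))*b) (not simplifiable)
  at L: (((4*(7+z))+(x*(1*5)))*(((z+6)*(7*b))*((6+z)+(y*0)))) (not simplifiable)
  at LL: ((4*(7+z))+(x*(1*5))) (not simplifiable)
  at LLL: (4*(7+z)) (not simplifiable)
  at LLLR: (7+z) (not simplifiable)
  at LLR: (x*(1*5)) (not simplifiable)
  at LLRR: (1*5) (SIMPLIFIABLE)
  at LR: (((z+6)*(7*b))*((6+z)+(y*0))) (not simplifiable)
  at LRL: ((z+6)*(7*b)) (not simplifiable)
  at LRLL: (z+6) (not simplifiable)
  at LRLR: (7*b) (not simplifiable)
  at LRR: ((6+z)+(y*0)) (not simplifiable)
  at LRRL: (6+z) (not simplifiable)
  at LRRR: (y*0) (SIMPLIFIABLE)
Found simplifiable subexpr at path LLRR: (1*5)
One SIMPLIFY step would give: ((((4*(7+z))+(x*5))*(((z+6)*(7*b))*((6+z)+(y*0))))*b)
-> NOT in normal form.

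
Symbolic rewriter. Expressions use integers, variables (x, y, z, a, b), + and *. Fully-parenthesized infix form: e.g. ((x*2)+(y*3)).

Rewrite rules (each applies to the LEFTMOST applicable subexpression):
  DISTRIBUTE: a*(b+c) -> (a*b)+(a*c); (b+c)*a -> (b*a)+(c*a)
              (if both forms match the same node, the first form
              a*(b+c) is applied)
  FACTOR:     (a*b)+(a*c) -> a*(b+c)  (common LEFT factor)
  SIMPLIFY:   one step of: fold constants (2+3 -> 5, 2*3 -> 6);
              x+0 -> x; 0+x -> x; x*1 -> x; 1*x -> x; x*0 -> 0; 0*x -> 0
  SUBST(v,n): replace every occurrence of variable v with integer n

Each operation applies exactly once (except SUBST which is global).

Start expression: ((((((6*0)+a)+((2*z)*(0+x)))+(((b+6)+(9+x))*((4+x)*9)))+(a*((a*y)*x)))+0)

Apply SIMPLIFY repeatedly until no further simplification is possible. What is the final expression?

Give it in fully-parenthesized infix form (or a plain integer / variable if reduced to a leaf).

Answer: (((a+((2*z)*x))+(((b+6)+(9+x))*((4+x)*9)))+(a*((a*y)*x)))

Derivation:
Start: ((((((6*0)+a)+((2*z)*(0+x)))+(((b+6)+(9+x))*((4+x)*9)))+(a*((a*y)*x)))+0)
Step 1: at root: ((((((6*0)+a)+((2*z)*(0+x)))+(((b+6)+(9+x))*((4+x)*9)))+(a*((a*y)*x)))+0) -> (((((6*0)+a)+((2*z)*(0+x)))+(((b+6)+(9+x))*((4+x)*9)))+(a*((a*y)*x))); overall: ((((((6*0)+a)+((2*z)*(0+x)))+(((b+6)+(9+x))*((4+x)*9)))+(a*((a*y)*x)))+0) -> (((((6*0)+a)+((2*z)*(0+x)))+(((b+6)+(9+x))*((4+x)*9)))+(a*((a*y)*x)))
Step 2: at LLLL: (6*0) -> 0; overall: (((((6*0)+a)+((2*z)*(0+x)))+(((b+6)+(9+x))*((4+x)*9)))+(a*((a*y)*x))) -> ((((0+a)+((2*z)*(0+x)))+(((b+6)+(9+x))*((4+x)*9)))+(a*((a*y)*x)))
Step 3: at LLL: (0+a) -> a; overall: ((((0+a)+((2*z)*(0+x)))+(((b+6)+(9+x))*((4+x)*9)))+(a*((a*y)*x))) -> (((a+((2*z)*(0+x)))+(((b+6)+(9+x))*((4+x)*9)))+(a*((a*y)*x)))
Step 4: at LLRR: (0+x) -> x; overall: (((a+((2*z)*(0+x)))+(((b+6)+(9+x))*((4+x)*9)))+(a*((a*y)*x))) -> (((a+((2*z)*x))+(((b+6)+(9+x))*((4+x)*9)))+(a*((a*y)*x)))
Fixed point: (((a+((2*z)*x))+(((b+6)+(9+x))*((4+x)*9)))+(a*((a*y)*x)))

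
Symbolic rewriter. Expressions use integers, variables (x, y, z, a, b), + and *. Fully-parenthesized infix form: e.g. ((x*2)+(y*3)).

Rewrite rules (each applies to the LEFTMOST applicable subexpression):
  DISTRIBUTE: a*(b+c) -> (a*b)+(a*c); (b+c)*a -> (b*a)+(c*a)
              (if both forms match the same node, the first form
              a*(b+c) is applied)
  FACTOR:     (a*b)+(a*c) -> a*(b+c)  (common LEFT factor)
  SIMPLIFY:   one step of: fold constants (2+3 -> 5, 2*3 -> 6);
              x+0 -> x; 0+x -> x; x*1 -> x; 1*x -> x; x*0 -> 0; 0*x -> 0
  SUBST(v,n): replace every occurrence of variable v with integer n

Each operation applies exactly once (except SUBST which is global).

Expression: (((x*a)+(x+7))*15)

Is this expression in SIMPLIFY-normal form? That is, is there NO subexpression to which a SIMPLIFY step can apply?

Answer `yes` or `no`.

Answer: yes

Derivation:
Expression: (((x*a)+(x+7))*15)
Scanning for simplifiable subexpressions (pre-order)...
  at root: (((x*a)+(x+7))*15) (not simplifiable)
  at L: ((x*a)+(x+7)) (not simplifiable)
  at LL: (x*a) (not simplifiable)
  at LR: (x+7) (not simplifiable)
Result: no simplifiable subexpression found -> normal form.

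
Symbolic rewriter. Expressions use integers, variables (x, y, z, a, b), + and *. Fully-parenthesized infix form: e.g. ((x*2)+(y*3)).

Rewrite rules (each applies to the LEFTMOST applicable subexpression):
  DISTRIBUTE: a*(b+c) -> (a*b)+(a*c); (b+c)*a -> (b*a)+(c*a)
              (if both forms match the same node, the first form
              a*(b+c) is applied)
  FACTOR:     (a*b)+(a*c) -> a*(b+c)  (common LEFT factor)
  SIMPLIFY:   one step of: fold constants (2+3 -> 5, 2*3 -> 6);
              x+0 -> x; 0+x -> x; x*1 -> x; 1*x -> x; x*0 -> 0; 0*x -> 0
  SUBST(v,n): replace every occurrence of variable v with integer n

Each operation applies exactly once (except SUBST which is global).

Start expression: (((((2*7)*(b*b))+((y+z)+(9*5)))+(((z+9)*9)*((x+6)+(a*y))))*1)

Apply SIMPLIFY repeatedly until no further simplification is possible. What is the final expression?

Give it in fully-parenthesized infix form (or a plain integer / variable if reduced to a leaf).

Start: (((((2*7)*(b*b))+((y+z)+(9*5)))+(((z+9)*9)*((x+6)+(a*y))))*1)
Step 1: at root: (((((2*7)*(b*b))+((y+z)+(9*5)))+(((z+9)*9)*((x+6)+(a*y))))*1) -> ((((2*7)*(b*b))+((y+z)+(9*5)))+(((z+9)*9)*((x+6)+(a*y)))); overall: (((((2*7)*(b*b))+((y+z)+(9*5)))+(((z+9)*9)*((x+6)+(a*y))))*1) -> ((((2*7)*(b*b))+((y+z)+(9*5)))+(((z+9)*9)*((x+6)+(a*y))))
Step 2: at LLL: (2*7) -> 14; overall: ((((2*7)*(b*b))+((y+z)+(9*5)))+(((z+9)*9)*((x+6)+(a*y)))) -> (((14*(b*b))+((y+z)+(9*5)))+(((z+9)*9)*((x+6)+(a*y))))
Step 3: at LRR: (9*5) -> 45; overall: (((14*(b*b))+((y+z)+(9*5)))+(((z+9)*9)*((x+6)+(a*y)))) -> (((14*(b*b))+((y+z)+45))+(((z+9)*9)*((x+6)+(a*y))))
Fixed point: (((14*(b*b))+((y+z)+45))+(((z+9)*9)*((x+6)+(a*y))))

Answer: (((14*(b*b))+((y+z)+45))+(((z+9)*9)*((x+6)+(a*y))))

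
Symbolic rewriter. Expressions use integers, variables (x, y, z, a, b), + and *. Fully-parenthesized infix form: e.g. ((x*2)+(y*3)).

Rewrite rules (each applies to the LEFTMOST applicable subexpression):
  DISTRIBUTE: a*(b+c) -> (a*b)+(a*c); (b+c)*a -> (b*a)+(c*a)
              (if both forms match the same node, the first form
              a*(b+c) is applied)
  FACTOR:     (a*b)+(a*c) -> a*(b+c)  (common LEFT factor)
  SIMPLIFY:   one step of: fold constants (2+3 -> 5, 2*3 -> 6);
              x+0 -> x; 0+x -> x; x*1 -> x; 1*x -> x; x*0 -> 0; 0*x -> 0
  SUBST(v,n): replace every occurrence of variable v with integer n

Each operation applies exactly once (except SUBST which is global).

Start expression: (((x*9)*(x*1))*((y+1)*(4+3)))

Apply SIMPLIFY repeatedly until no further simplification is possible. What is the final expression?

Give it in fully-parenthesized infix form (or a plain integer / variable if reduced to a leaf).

Start: (((x*9)*(x*1))*((y+1)*(4+3)))
Step 1: at LR: (x*1) -> x; overall: (((x*9)*(x*1))*((y+1)*(4+3))) -> (((x*9)*x)*((y+1)*(4+3)))
Step 2: at RR: (4+3) -> 7; overall: (((x*9)*x)*((y+1)*(4+3))) -> (((x*9)*x)*((y+1)*7))
Fixed point: (((x*9)*x)*((y+1)*7))

Answer: (((x*9)*x)*((y+1)*7))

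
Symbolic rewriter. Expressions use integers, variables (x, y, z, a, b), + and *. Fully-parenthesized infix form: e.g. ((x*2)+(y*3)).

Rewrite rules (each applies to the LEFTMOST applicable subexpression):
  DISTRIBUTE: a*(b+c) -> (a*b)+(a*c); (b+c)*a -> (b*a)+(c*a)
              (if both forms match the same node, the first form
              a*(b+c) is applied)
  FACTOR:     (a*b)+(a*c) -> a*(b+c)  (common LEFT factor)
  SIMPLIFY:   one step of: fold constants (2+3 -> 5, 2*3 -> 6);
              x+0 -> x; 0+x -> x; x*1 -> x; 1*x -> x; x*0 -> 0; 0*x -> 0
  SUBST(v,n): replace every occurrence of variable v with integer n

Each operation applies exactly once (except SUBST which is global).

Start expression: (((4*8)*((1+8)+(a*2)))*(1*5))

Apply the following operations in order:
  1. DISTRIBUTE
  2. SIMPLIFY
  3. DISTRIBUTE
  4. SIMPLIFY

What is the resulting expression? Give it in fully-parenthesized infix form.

Answer: (((32*9)*(1*5))+(((4*8)*(a*2))*(1*5)))

Derivation:
Start: (((4*8)*((1+8)+(a*2)))*(1*5))
Apply DISTRIBUTE at L (target: ((4*8)*((1+8)+(a*2)))): (((4*8)*((1+8)+(a*2)))*(1*5)) -> ((((4*8)*(1+8))+((4*8)*(a*2)))*(1*5))
Apply SIMPLIFY at LLL (target: (4*8)): ((((4*8)*(1+8))+((4*8)*(a*2)))*(1*5)) -> (((32*(1+8))+((4*8)*(a*2)))*(1*5))
Apply DISTRIBUTE at root (target: (((32*(1+8))+((4*8)*(a*2)))*(1*5))): (((32*(1+8))+((4*8)*(a*2)))*(1*5)) -> (((32*(1+8))*(1*5))+(((4*8)*(a*2))*(1*5)))
Apply SIMPLIFY at LLR (target: (1+8)): (((32*(1+8))*(1*5))+(((4*8)*(a*2))*(1*5))) -> (((32*9)*(1*5))+(((4*8)*(a*2))*(1*5)))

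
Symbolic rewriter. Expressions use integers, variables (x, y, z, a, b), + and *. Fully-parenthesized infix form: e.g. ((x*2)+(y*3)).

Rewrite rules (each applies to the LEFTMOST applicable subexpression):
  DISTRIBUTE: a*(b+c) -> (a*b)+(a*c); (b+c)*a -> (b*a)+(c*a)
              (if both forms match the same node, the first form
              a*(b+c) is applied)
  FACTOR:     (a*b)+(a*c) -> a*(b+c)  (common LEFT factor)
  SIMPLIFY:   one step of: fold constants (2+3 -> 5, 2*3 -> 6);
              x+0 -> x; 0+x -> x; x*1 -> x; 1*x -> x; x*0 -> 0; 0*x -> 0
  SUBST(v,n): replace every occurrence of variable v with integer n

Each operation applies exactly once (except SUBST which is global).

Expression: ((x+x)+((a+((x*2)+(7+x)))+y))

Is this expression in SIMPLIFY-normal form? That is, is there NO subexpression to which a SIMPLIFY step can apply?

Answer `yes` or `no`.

Expression: ((x+x)+((a+((x*2)+(7+x)))+y))
Scanning for simplifiable subexpressions (pre-order)...
  at root: ((x+x)+((a+((x*2)+(7+x)))+y)) (not simplifiable)
  at L: (x+x) (not simplifiable)
  at R: ((a+((x*2)+(7+x)))+y) (not simplifiable)
  at RL: (a+((x*2)+(7+x))) (not simplifiable)
  at RLR: ((x*2)+(7+x)) (not simplifiable)
  at RLRL: (x*2) (not simplifiable)
  at RLRR: (7+x) (not simplifiable)
Result: no simplifiable subexpression found -> normal form.

Answer: yes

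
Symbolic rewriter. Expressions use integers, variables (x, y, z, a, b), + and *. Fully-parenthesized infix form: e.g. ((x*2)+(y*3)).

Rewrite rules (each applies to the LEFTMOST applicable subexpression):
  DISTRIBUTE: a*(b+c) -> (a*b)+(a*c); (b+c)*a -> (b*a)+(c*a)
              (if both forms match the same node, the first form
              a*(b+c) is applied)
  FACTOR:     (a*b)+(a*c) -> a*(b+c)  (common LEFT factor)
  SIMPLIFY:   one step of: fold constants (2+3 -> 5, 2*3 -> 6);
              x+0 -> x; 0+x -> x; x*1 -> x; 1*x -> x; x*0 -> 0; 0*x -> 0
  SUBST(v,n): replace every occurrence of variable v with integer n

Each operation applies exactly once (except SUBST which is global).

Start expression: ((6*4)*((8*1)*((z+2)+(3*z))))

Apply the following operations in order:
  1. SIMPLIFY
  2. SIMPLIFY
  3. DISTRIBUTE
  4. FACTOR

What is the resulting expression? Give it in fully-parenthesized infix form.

Start: ((6*4)*((8*1)*((z+2)+(3*z))))
Apply SIMPLIFY at L (target: (6*4)): ((6*4)*((8*1)*((z+2)+(3*z)))) -> (24*((8*1)*((z+2)+(3*z))))
Apply SIMPLIFY at RL (target: (8*1)): (24*((8*1)*((z+2)+(3*z)))) -> (24*(8*((z+2)+(3*z))))
Apply DISTRIBUTE at R (target: (8*((z+2)+(3*z)))): (24*(8*((z+2)+(3*z)))) -> (24*((8*(z+2))+(8*(3*z))))
Apply FACTOR at R (target: ((8*(z+2))+(8*(3*z)))): (24*((8*(z+2))+(8*(3*z)))) -> (24*(8*((z+2)+(3*z))))

Answer: (24*(8*((z+2)+(3*z))))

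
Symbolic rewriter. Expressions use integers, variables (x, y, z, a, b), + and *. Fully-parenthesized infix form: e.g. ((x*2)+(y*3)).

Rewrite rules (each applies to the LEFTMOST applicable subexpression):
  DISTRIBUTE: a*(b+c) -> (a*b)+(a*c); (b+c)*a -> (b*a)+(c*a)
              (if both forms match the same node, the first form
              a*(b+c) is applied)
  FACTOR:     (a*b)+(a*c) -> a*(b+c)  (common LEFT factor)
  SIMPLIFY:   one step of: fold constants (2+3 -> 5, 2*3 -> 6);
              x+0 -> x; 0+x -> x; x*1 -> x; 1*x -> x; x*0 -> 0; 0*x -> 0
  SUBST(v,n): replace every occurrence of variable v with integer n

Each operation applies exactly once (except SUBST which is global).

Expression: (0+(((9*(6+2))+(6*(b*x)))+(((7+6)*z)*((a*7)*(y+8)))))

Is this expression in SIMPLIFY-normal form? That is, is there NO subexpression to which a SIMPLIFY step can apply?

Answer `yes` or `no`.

Answer: no

Derivation:
Expression: (0+(((9*(6+2))+(6*(b*x)))+(((7+6)*z)*((a*7)*(y+8)))))
Scanning for simplifiable subexpressions (pre-order)...
  at root: (0+(((9*(6+2))+(6*(b*x)))+(((7+6)*z)*((a*7)*(y+8))))) (SIMPLIFIABLE)
  at R: (((9*(6+2))+(6*(b*x)))+(((7+6)*z)*((a*7)*(y+8)))) (not simplifiable)
  at RL: ((9*(6+2))+(6*(b*x))) (not simplifiable)
  at RLL: (9*(6+2)) (not simplifiable)
  at RLLR: (6+2) (SIMPLIFIABLE)
  at RLR: (6*(b*x)) (not simplifiable)
  at RLRR: (b*x) (not simplifiable)
  at RR: (((7+6)*z)*((a*7)*(y+8))) (not simplifiable)
  at RRL: ((7+6)*z) (not simplifiable)
  at RRLL: (7+6) (SIMPLIFIABLE)
  at RRR: ((a*7)*(y+8)) (not simplifiable)
  at RRRL: (a*7) (not simplifiable)
  at RRRR: (y+8) (not simplifiable)
Found simplifiable subexpr at path root: (0+(((9*(6+2))+(6*(b*x)))+(((7+6)*z)*((a*7)*(y+8)))))
One SIMPLIFY step would give: (((9*(6+2))+(6*(b*x)))+(((7+6)*z)*((a*7)*(y+8))))
-> NOT in normal form.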